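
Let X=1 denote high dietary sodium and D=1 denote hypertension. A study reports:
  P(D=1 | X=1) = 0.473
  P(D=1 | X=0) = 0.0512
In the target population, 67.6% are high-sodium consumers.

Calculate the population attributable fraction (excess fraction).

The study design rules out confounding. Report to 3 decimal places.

Let p₁ = 0.473, p₀ = 0.0512.
Overall risk P(Y=1) = π·p₁ + (1−π)·p₀ = 0.676×0.473 + 0.324×0.0512 = 0.33634.
Under exogeneity, PAF = [P(Y=1) − p₀] / P(Y=1).
PAF = (0.33634 − 0.0512) / 0.33634 ≈ 0.8478

PAF ≈ 0.848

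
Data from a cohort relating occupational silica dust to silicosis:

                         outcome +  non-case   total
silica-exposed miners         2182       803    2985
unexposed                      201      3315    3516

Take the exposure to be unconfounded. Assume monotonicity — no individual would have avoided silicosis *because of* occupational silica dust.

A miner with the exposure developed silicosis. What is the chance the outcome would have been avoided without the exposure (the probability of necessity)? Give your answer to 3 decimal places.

p₁ = P(outcome | exposed) = 2182/2985 = 0.73099
p₀ = P(outcome | unexposed) = 201/3516 = 0.057167
Under exogeneity and monotonicity, PN = (p₁ − p₀)/p₁.
PN = (0.73099 − 0.057167) / 0.73099 ≈ 0.9218

PN ≈ 0.922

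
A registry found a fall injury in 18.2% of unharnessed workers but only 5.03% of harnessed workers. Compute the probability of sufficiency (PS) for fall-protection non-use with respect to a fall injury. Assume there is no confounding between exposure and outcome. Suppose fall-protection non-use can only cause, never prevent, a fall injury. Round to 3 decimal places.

PS ≈ 0.139

p₁ = 0.182, p₀ = 0.0503.
Under exogeneity and monotonicity, PS = (p₁ − p₀) / (1 − p₀).
PS = (0.182 − 0.0503) / (1 − 0.0503) = 0.1317 / 0.9497 ≈ 0.1387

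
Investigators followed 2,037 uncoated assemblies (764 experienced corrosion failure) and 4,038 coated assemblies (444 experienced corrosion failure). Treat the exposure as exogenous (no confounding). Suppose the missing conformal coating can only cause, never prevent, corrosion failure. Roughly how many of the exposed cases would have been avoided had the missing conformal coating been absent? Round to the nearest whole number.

p₁ = P(outcome | exposed) = 764/2037 = 0.37506
p₀ = P(outcome | unexposed) = 444/4038 = 0.10996
PN = (p₁ − p₀)/p₁ = (0.37506 − 0.10996) / 0.37506 ≈ 0.70683.
Attributable cases ≈ PN × (exposed cases) = 0.70683 × 764 ≈ 540.02.

about 540 cases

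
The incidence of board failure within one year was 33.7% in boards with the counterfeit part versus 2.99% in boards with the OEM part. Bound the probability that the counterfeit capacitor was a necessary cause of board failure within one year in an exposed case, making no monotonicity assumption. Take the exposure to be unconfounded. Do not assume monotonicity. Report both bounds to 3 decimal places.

0.911 ≤ PN ≤ 1.000

p₁ = 0.337, p₀ = 0.0299.
Under exogeneity alone the bounds on PN are max{0,(p₁−p₀)/p₁} ≤ PN ≤ min{1,(1−p₀)/p₁}.
  lower = (p₁ − p₀)/p₁ = 0.3071 / 0.337 ≈ 0.9113
  upper = min{1, (1 − p₀)/p₁} = 0.9701 / 0.337 ≈ 2.8786 → capped at 1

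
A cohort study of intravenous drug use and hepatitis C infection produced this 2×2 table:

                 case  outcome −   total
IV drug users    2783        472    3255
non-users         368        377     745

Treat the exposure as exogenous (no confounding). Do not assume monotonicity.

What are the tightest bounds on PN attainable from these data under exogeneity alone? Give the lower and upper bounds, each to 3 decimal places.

0.422 ≤ PN ≤ 0.592

p₁ = P(outcome | exposed) = 2783/3255 = 0.85499
p₀ = P(outcome | unexposed) = 368/745 = 0.49396
Under exogeneity alone the bounds on PN are max{0,(p₁−p₀)/p₁} ≤ PN ≤ min{1,(1−p₀)/p₁}.
  lower = (p₁ − p₀)/p₁ = 0.36103 / 0.85499 ≈ 0.4223
  upper = min{1, (1 − p₀)/p₁} = 0.50604 / 0.85499 ≈ 0.5919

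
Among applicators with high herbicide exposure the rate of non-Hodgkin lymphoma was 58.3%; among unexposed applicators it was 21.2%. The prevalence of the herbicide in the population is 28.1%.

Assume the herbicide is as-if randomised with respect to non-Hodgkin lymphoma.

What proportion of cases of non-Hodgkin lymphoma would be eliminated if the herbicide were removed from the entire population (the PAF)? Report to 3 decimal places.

p₁ = 0.583, p₀ = 0.212.
Overall risk P(Y=1) = π·p₁ + (1−π)·p₀ = 0.281×0.583 + 0.719×0.212 = 0.31625.
Under exogeneity, PAF = [P(Y=1) − p₀] / P(Y=1).
PAF = (0.31625 − 0.212) / 0.31625 ≈ 0.3296

PAF ≈ 0.330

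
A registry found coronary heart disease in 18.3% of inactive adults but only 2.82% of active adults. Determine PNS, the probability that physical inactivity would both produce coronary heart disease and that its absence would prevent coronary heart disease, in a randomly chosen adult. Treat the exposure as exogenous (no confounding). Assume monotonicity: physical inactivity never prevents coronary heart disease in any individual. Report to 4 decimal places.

PNS ≈ 0.1548

p₁ = 0.183, p₀ = 0.0282.
Under exogeneity and monotonicity, PNS = p₁ − p₀.
PNS = 0.183 − 0.0282 = 0.1548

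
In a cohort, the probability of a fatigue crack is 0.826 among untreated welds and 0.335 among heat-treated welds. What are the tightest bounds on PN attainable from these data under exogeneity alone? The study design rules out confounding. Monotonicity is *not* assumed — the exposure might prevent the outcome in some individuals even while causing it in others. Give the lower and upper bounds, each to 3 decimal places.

Let p₁ = 0.826, p₀ = 0.335.
Under exogeneity alone the bounds on PN are max{0,(p₁−p₀)/p₁} ≤ PN ≤ min{1,(1−p₀)/p₁}.
  lower = (p₁ − p₀)/p₁ = 0.491 / 0.826 ≈ 0.5944
  upper = min{1, (1 − p₀)/p₁} = 0.665 / 0.826 ≈ 0.8051

0.594 ≤ PN ≤ 0.805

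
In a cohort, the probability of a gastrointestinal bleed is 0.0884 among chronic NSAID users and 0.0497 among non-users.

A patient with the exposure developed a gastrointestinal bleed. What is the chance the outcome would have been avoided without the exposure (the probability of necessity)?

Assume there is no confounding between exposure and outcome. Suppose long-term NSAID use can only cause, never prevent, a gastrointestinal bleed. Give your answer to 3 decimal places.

Let p₁ = 0.0884, p₀ = 0.0497.
Under exogeneity and monotonicity, PN = (p₁ − p₀) / p₁.
PN = (0.0884 − 0.0497) / 0.0884 = 0.0387 / 0.0884 ≈ 0.4378

PN ≈ 0.438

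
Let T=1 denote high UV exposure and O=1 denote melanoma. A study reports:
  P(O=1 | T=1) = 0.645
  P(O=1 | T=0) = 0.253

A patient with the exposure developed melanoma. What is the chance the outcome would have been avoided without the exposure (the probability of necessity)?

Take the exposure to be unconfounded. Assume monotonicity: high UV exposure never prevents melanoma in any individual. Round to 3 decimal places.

Let p₁ = 0.645, p₀ = 0.253.
Under exogeneity and monotonicity, PN = (p₁ − p₀) / p₁.
PN = (0.645 − 0.253) / 0.645 = 0.392 / 0.645 ≈ 0.6078

PN ≈ 0.608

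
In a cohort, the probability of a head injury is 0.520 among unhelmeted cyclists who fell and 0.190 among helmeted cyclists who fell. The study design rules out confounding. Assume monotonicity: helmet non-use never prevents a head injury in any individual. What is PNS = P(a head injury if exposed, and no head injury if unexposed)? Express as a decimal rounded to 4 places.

PNS ≈ 0.3300

Let p₁ = 0.52, p₀ = 0.19.
Under exogeneity and monotonicity, PNS = p₁ − p₀.
PNS = 0.52 − 0.19 = 0.33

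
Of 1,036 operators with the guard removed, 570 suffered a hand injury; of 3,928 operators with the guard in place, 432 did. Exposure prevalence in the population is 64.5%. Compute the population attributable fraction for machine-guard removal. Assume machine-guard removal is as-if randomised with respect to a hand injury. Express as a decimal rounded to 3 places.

p₁ = P(outcome | exposed) = 570/1036 = 0.55019
p₀ = P(outcome | unexposed) = 432/3928 = 0.10998
Overall risk P(Y=1) = π·p₁ + (1−π)·p₀ = 0.645×0.55019 + 0.355×0.10998 = 0.39392.
Under exogeneity, PAF = [P(Y=1) − p₀] / P(Y=1).
PAF = (0.39392 − 0.10998) / 0.39392 ≈ 0.7208

PAF ≈ 0.721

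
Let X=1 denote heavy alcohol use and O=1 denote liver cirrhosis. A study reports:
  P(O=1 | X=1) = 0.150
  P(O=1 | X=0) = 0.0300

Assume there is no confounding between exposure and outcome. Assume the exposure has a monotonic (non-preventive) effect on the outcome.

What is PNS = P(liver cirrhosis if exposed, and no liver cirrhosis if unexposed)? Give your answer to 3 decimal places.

Let p₁ = 0.15, p₀ = 0.03.
Under exogeneity and monotonicity, PNS = p₁ − p₀.
PNS = 0.15 − 0.03 = 0.12

PNS ≈ 0.120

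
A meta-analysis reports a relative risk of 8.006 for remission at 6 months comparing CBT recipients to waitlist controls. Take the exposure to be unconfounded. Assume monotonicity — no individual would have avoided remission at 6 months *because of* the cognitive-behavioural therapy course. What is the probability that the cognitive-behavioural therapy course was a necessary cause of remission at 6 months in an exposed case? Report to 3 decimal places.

PN ≈ 0.875

Under exogeneity and monotonicity, PN = (RR − 1) / RR = 1 − 1/RR.
PN = (8.006 − 1) / 8.006 = 7.006 / 8.006 ≈ 0.8751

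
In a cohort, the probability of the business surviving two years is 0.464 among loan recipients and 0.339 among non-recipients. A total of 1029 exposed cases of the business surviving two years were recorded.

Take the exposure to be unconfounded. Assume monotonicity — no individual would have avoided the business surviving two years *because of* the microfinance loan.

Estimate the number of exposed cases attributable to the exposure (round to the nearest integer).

about 277 cases

Let p₁ = 0.464, p₀ = 0.339.
PN = (p₁ − p₀)/p₁ = (0.464 − 0.339) / 0.464 ≈ 0.26940.
Attributable cases ≈ PN × (exposed cases) = 0.26940 × 1029 ≈ 277.21.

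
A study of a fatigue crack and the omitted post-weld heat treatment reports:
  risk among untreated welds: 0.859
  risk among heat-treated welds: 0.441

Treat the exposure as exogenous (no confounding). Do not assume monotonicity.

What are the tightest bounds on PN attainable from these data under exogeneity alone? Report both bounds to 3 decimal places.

Let p₁ = 0.859, p₀ = 0.441.
Under exogeneity alone the bounds on PN are max{0,(p₁−p₀)/p₁} ≤ PN ≤ min{1,(1−p₀)/p₁}.
  lower = (p₁ − p₀)/p₁ = 0.418 / 0.859 ≈ 0.4866
  upper = min{1, (1 − p₀)/p₁} = 0.559 / 0.859 ≈ 0.6508

0.487 ≤ PN ≤ 0.651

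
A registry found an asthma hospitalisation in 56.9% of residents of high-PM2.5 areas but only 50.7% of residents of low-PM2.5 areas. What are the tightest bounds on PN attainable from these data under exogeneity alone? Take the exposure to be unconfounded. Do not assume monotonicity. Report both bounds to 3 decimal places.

0.109 ≤ PN ≤ 0.866

p₁ = 0.569, p₀ = 0.507.
Under exogeneity alone the bounds on PN are max{0,(p₁−p₀)/p₁} ≤ PN ≤ min{1,(1−p₀)/p₁}.
  lower = (p₁ − p₀)/p₁ = 0.062 / 0.569 ≈ 0.1090
  upper = min{1, (1 − p₀)/p₁} = 0.493 / 0.569 ≈ 0.8664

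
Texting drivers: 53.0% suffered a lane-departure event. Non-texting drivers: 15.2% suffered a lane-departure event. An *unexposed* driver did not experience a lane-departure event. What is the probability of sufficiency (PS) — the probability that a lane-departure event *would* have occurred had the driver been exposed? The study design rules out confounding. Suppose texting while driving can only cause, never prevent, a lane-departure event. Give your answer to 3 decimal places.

p₁ = 0.53, p₀ = 0.152.
Under exogeneity and monotonicity, PS = (p₁ − p₀) / (1 − p₀).
PS = (0.53 − 0.152) / (1 − 0.152) = 0.378 / 0.848 ≈ 0.4458

PS ≈ 0.446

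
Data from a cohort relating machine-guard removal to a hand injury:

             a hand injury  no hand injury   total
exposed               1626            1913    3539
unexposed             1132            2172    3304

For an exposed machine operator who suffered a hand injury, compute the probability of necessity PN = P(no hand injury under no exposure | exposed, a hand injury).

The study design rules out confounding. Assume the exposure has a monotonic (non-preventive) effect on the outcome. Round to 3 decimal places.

PN ≈ 0.254

p₁ = P(outcome | exposed) = 1626/3539 = 0.45945
p₀ = P(outcome | unexposed) = 1132/3304 = 0.34262
Under exogeneity and monotonicity, PN = (p₁ − p₀)/p₁.
PN = (0.45945 − 0.34262) / 0.45945 ≈ 0.2543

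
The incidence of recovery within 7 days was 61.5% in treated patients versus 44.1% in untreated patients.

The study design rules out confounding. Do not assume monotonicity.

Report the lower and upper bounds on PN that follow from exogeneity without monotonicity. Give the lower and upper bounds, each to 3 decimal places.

p₁ = 0.615, p₀ = 0.441.
Under exogeneity alone the bounds on PN are max{0,(p₁−p₀)/p₁} ≤ PN ≤ min{1,(1−p₀)/p₁}.
  lower = (p₁ − p₀)/p₁ = 0.174 / 0.615 ≈ 0.2829
  upper = min{1, (1 − p₀)/p₁} = 0.559 / 0.615 ≈ 0.9089

0.283 ≤ PN ≤ 0.909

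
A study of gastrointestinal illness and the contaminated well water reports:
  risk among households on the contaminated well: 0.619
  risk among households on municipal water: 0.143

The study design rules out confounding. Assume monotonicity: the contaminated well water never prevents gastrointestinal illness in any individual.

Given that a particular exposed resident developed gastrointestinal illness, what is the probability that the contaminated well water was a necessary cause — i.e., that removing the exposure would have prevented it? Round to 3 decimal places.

PN ≈ 0.769

Let p₁ = 0.619, p₀ = 0.143.
Under exogeneity and monotonicity, PN = (p₁ − p₀) / p₁.
PN = (0.619 − 0.143) / 0.619 = 0.476 / 0.619 ≈ 0.7690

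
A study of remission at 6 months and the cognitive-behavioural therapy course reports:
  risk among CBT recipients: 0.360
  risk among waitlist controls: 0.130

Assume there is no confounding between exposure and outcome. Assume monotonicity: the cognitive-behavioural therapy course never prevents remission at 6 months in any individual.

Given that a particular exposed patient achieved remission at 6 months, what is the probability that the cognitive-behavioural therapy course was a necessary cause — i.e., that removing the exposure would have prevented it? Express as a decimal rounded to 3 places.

Let p₁ = 0.36, p₀ = 0.13.
Under exogeneity and monotonicity, PN = (p₁ − p₀) / p₁.
PN = (0.36 − 0.13) / 0.36 = 0.23 / 0.36 ≈ 0.6389

PN ≈ 0.639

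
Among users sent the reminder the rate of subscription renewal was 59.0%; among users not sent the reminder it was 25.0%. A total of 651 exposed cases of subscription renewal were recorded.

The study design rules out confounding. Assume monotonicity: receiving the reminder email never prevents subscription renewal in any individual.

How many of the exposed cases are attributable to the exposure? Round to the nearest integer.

p₁ = 0.59, p₀ = 0.25.
PN = (p₁ − p₀)/p₁ = (0.59 − 0.25) / 0.59 ≈ 0.57627.
Attributable cases ≈ PN × (exposed cases) = 0.57627 × 651 ≈ 375.15.

about 375 cases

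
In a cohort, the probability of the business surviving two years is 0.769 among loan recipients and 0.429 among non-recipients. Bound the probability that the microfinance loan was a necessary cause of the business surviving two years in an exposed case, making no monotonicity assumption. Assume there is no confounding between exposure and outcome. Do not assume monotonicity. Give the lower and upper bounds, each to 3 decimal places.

Let p₁ = 0.769, p₀ = 0.429.
Under exogeneity alone the bounds on PN are max{0,(p₁−p₀)/p₁} ≤ PN ≤ min{1,(1−p₀)/p₁}.
  lower = (p₁ − p₀)/p₁ = 0.34 / 0.769 ≈ 0.4421
  upper = min{1, (1 − p₀)/p₁} = 0.571 / 0.769 ≈ 0.7425

0.442 ≤ PN ≤ 0.743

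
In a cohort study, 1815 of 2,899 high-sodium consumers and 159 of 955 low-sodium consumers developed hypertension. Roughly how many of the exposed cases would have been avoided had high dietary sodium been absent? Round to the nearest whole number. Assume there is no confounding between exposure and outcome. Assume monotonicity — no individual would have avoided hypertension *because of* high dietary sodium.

p₁ = P(outcome | exposed) = 1815/2899 = 0.62608
p₀ = P(outcome | unexposed) = 159/955 = 0.16649
PN = (p₁ − p₀)/p₁ = (0.62608 − 0.16649) / 0.62608 ≈ 0.73407.
Attributable cases ≈ PN × (exposed cases) = 0.73407 × 1815 ≈ 1332.34.

about 1332 cases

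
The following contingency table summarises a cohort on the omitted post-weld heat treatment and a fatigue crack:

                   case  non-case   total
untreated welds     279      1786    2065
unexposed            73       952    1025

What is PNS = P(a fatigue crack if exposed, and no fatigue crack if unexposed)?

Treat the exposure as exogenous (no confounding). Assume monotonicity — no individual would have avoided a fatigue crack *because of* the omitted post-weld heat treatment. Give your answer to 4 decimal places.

PNS ≈ 0.0639

p₁ = P(outcome | exposed) = 279/2065 = 0.13511
p₀ = P(outcome | unexposed) = 73/1025 = 0.07122
Under exogeneity and monotonicity, PNS = p₁ − p₀.
PNS = 0.13511 − 0.07122 = 0.063889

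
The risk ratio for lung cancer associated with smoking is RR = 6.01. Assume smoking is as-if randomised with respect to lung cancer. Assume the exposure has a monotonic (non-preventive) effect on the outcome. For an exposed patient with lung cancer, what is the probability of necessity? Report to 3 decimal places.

Under exogeneity and monotonicity, PN = (RR − 1) / RR = 1 − 1/RR.
PN = (6.01 − 1) / 6.01 = 5.01 / 6.01 ≈ 0.8336

PN ≈ 0.834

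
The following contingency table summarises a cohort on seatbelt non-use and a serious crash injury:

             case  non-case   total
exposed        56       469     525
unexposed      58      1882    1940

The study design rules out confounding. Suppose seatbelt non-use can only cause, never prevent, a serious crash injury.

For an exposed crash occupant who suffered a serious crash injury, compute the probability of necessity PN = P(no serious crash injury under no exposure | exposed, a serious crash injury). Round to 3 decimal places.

PN ≈ 0.720

p₁ = P(outcome | exposed) = 56/525 = 0.10667
p₀ = P(outcome | unexposed) = 58/1940 = 0.029897
Under exogeneity and monotonicity, PN = (p₁ − p₀)/p₁.
PN = (0.10667 − 0.029897) / 0.10667 ≈ 0.7197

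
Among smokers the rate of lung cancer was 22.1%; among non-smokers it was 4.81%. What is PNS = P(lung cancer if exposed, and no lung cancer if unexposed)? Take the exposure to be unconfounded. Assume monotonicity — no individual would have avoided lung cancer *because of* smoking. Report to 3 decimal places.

PNS ≈ 0.173

p₁ = 0.221, p₀ = 0.0481.
Under exogeneity and monotonicity, PNS = p₁ − p₀.
PNS = 0.221 − 0.0481 = 0.1729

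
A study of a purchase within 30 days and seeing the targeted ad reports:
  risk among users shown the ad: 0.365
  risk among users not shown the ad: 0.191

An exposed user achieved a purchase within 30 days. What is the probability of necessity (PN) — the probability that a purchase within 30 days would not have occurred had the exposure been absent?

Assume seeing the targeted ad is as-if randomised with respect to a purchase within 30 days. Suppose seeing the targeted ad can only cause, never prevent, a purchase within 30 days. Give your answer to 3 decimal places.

Let p₁ = 0.365, p₀ = 0.191.
Under exogeneity and monotonicity, PN = (p₁ − p₀) / p₁.
PN = (0.365 − 0.191) / 0.365 = 0.174 / 0.365 ≈ 0.4767

PN ≈ 0.477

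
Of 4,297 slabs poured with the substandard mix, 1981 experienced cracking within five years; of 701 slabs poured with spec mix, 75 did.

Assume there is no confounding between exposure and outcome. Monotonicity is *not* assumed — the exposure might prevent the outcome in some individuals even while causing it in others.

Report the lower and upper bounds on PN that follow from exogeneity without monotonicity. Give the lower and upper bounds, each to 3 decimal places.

p₁ = P(outcome | exposed) = 1981/4297 = 0.46102
p₀ = P(outcome | unexposed) = 75/701 = 0.10699
Under exogeneity alone the bounds on PN are max{0,(p₁−p₀)/p₁} ≤ PN ≤ min{1,(1−p₀)/p₁}.
  lower = (p₁ − p₀)/p₁ = 0.35403 / 0.46102 ≈ 0.7679
  upper = min{1, (1 − p₀)/p₁} = 0.89301 / 0.46102 ≈ 1.9370 → capped at 1

0.768 ≤ PN ≤ 1.000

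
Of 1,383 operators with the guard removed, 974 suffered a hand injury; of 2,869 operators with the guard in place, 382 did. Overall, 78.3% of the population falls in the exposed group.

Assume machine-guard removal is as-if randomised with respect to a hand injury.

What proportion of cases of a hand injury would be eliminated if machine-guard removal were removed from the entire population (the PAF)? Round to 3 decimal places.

PAF ≈ 0.771

p₁ = P(outcome | exposed) = 974/1383 = 0.70427
p₀ = P(outcome | unexposed) = 382/2869 = 0.13315
Overall risk P(Y=1) = π·p₁ + (1−π)·p₀ = 0.783×0.70427 + 0.217×0.13315 = 0.58033.
Under exogeneity, PAF = [P(Y=1) − p₀] / P(Y=1).
PAF = (0.58033 − 0.13315) / 0.58033 ≈ 0.7706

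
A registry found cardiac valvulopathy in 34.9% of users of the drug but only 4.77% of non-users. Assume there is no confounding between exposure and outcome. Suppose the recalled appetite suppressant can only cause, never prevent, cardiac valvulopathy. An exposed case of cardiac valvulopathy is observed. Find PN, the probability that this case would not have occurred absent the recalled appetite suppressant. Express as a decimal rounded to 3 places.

p₁ = 0.349, p₀ = 0.0477.
Under exogeneity and monotonicity, PN = (p₁ − p₀) / p₁.
PN = (0.349 − 0.0477) / 0.349 = 0.3013 / 0.349 ≈ 0.8633

PN ≈ 0.863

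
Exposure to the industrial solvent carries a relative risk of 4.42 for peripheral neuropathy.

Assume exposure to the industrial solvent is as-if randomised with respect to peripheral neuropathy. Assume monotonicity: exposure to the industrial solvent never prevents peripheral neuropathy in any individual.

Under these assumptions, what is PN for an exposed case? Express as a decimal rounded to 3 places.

Under exogeneity and monotonicity, PN = (RR − 1) / RR = 1 − 1/RR.
PN = (4.42 − 1) / 4.42 = 3.42 / 4.42 ≈ 0.7738

PN ≈ 0.774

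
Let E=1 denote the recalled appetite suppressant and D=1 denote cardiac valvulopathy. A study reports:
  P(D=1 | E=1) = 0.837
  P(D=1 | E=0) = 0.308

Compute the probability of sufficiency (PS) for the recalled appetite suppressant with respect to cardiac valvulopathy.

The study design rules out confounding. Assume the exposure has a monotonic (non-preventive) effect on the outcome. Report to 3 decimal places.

PS ≈ 0.764

Let p₁ = 0.837, p₀ = 0.308.
Under exogeneity and monotonicity, PS = (p₁ − p₀) / (1 − p₀).
PS = (0.837 − 0.308) / (1 − 0.308) = 0.529 / 0.692 ≈ 0.7645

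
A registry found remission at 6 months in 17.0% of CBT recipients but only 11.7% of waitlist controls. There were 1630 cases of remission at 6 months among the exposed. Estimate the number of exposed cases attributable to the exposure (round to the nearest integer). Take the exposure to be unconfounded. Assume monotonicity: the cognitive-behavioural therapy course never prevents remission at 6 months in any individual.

p₁ = 0.17, p₀ = 0.117.
PN = (p₁ − p₀)/p₁ = (0.17 − 0.117) / 0.17 ≈ 0.31176.
Attributable cases ≈ PN × (exposed cases) = 0.31176 × 1630 ≈ 508.18.

about 508 cases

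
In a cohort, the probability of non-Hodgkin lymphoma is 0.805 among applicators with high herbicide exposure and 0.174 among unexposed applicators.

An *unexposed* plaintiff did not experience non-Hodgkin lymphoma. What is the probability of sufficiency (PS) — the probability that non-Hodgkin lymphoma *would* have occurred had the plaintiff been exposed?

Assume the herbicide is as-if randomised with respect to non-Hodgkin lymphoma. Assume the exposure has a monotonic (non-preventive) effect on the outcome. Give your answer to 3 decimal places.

Let p₁ = 0.805, p₀ = 0.174.
Under exogeneity and monotonicity, PS = (p₁ − p₀) / (1 − p₀).
PS = (0.805 − 0.174) / (1 − 0.174) = 0.631 / 0.826 ≈ 0.7639

PS ≈ 0.764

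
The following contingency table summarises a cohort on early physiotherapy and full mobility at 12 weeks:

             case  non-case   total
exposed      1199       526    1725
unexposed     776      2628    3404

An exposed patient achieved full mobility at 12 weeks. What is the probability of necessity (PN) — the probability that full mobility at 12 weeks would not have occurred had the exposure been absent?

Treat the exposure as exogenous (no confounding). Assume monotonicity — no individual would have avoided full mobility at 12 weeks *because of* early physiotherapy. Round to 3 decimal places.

p₁ = P(outcome | exposed) = 1199/1725 = 0.69507
p₀ = P(outcome | unexposed) = 776/3404 = 0.22797
Under exogeneity and monotonicity, PN = (p₁ − p₀) / p₁.
PN = (0.69507 − 0.22797) / 0.69507 = 0.46711 / 0.69507 ≈ 0.6720

PN ≈ 0.672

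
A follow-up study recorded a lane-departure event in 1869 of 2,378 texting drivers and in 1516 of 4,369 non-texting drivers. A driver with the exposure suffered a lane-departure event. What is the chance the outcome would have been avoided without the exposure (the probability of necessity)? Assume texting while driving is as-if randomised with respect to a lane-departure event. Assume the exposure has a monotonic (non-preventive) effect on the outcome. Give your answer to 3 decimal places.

PN ≈ 0.559

p₁ = P(outcome | exposed) = 1869/2378 = 0.78595
p₀ = P(outcome | unexposed) = 1516/4369 = 0.34699
Under exogeneity and monotonicity, PN = (p₁ − p₀) / p₁.
PN = (0.78595 − 0.34699) / 0.78595 = 0.43896 / 0.78595 ≈ 0.5585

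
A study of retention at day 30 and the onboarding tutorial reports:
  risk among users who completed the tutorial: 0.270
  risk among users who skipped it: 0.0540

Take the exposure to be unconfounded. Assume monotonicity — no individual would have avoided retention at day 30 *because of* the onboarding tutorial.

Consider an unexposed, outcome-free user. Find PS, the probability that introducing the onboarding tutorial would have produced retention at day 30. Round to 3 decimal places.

Let p₁ = 0.27, p₀ = 0.054.
Under exogeneity and monotonicity, PS = (p₁ − p₀) / (1 − p₀).
PS = (0.27 − 0.054) / (1 − 0.054) = 0.216 / 0.946 ≈ 0.2283

PS ≈ 0.228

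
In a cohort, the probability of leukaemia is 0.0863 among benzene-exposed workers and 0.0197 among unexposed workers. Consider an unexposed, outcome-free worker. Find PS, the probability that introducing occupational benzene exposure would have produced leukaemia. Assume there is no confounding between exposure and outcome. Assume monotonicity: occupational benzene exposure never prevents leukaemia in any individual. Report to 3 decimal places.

Let p₁ = 0.0863, p₀ = 0.0197.
Under exogeneity and monotonicity, PS = (p₁ − p₀) / (1 − p₀).
PS = (0.0863 − 0.0197) / (1 − 0.0197) = 0.0666 / 0.9803 ≈ 0.0679

PS ≈ 0.068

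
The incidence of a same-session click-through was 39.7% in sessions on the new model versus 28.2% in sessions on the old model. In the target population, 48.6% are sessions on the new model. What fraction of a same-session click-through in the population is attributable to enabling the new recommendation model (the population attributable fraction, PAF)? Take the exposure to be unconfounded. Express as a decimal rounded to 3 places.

p₁ = 0.397, p₀ = 0.282.
Overall risk P(Y=1) = π·p₁ + (1−π)·p₀ = 0.486×0.397 + 0.514×0.282 = 0.33789.
Under exogeneity, PAF = [P(Y=1) − p₀] / P(Y=1).
PAF = (0.33789 − 0.282) / 0.33789 ≈ 0.1654

PAF ≈ 0.165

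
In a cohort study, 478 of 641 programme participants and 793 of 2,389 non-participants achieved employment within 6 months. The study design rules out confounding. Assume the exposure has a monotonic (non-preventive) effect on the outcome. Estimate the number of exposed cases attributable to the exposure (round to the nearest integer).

p₁ = P(outcome | exposed) = 478/641 = 0.74571
p₀ = P(outcome | unexposed) = 793/2389 = 0.33194
PN = (p₁ − p₀)/p₁ = (0.74571 − 0.33194) / 0.74571 ≈ 0.55487.
Attributable cases ≈ PN × (exposed cases) = 0.55487 × 478 ≈ 265.23.

about 265 cases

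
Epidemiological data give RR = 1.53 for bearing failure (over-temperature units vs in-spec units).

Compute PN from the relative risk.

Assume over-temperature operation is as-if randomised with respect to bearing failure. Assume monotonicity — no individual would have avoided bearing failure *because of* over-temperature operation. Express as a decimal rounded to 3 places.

PN ≈ 0.346

Under exogeneity and monotonicity, PN = (RR − 1) / RR = 1 − 1/RR.
PN = (1.53 − 1) / 1.53 = 0.53 / 1.53 ≈ 0.3464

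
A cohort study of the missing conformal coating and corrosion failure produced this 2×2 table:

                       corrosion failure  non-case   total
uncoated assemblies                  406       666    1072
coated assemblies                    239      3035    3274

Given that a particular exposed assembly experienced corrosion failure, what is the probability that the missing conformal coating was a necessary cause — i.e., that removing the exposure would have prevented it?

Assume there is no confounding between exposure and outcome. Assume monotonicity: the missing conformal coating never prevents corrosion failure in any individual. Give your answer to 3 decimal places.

PN ≈ 0.807

p₁ = P(outcome | exposed) = 406/1072 = 0.37873
p₀ = P(outcome | unexposed) = 239/3274 = 0.072999
Under exogeneity and monotonicity, PN = (p₁ − p₀)/p₁.
PN = (0.37873 − 0.072999) / 0.37873 ≈ 0.8073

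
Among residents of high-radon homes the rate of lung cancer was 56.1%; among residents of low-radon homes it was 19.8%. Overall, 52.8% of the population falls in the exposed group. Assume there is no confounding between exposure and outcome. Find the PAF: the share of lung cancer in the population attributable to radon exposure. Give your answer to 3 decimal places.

PAF ≈ 0.492

p₁ = 0.561, p₀ = 0.198.
Overall risk P(Y=1) = π·p₁ + (1−π)·p₀ = 0.528×0.561 + 0.472×0.198 = 0.38966.
Under exogeneity, PAF = [P(Y=1) − p₀] / P(Y=1).
PAF = (0.38966 − 0.198) / 0.38966 ≈ 0.4919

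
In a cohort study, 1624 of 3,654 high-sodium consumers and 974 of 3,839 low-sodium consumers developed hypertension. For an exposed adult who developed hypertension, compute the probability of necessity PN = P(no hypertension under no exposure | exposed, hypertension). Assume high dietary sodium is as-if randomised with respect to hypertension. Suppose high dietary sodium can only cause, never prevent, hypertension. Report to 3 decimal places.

p₁ = P(outcome | exposed) = 1624/3654 = 0.44444
p₀ = P(outcome | unexposed) = 974/3839 = 0.25371
Under exogeneity and monotonicity, PN = (p₁ − p₀) / p₁.
PN = (0.44444 − 0.25371) / 0.44444 = 0.19073 / 0.44444 ≈ 0.4291

PN ≈ 0.429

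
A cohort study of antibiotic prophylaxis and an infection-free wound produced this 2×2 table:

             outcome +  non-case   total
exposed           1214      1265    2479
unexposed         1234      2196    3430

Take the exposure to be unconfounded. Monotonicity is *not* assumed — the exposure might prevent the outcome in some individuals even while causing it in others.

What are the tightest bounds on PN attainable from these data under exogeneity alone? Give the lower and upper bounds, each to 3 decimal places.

0.265 ≤ PN ≤ 1.000

p₁ = P(outcome | exposed) = 1214/2479 = 0.48971
p₀ = P(outcome | unexposed) = 1234/3430 = 0.35977
Under exogeneity alone the bounds on PN are max{0,(p₁−p₀)/p₁} ≤ PN ≤ min{1,(1−p₀)/p₁}.
  lower = (p₁ − p₀)/p₁ = 0.12995 / 0.48971 ≈ 0.2654
  upper = min{1, (1 − p₀)/p₁} = 0.64023 / 0.48971 ≈ 1.3074 → capped at 1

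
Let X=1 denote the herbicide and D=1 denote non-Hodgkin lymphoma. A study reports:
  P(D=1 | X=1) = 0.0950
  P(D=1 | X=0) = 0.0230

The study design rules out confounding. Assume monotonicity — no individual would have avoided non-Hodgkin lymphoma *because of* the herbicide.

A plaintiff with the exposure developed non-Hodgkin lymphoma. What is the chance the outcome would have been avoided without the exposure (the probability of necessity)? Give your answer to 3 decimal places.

Let p₁ = 0.095, p₀ = 0.023.
Under exogeneity and monotonicity, PN = (p₁ − p₀) / p₁.
PN = (0.095 − 0.023) / 0.095 = 0.072 / 0.095 ≈ 0.7579

PN ≈ 0.758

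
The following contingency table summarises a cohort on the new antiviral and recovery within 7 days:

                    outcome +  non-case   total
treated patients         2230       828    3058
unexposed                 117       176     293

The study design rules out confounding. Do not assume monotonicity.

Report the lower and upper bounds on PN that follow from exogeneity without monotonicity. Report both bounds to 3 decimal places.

0.452 ≤ PN ≤ 0.824

p₁ = P(outcome | exposed) = 2230/3058 = 0.72923
p₀ = P(outcome | unexposed) = 117/293 = 0.39932
Under exogeneity alone the bounds on PN are max{0,(p₁−p₀)/p₁} ≤ PN ≤ min{1,(1−p₀)/p₁}.
  lower = (p₁ − p₀)/p₁ = 0.32992 / 0.72923 ≈ 0.4524
  upper = min{1, (1 − p₀)/p₁} = 0.60068 / 0.72923 ≈ 0.8237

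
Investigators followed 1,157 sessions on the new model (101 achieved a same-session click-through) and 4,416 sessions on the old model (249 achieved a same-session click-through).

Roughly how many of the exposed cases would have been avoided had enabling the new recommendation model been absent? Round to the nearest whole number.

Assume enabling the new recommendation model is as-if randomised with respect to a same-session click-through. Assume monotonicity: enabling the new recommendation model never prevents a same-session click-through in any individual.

p₁ = P(outcome | exposed) = 101/1157 = 0.087295
p₀ = P(outcome | unexposed) = 249/4416 = 0.056386
PN = (p₁ − p₀)/p₁ = (0.087295 − 0.056386) / 0.087295 ≈ 0.35407.
Attributable cases ≈ PN × (exposed cases) = 0.35407 × 101 ≈ 35.76.

about 36 cases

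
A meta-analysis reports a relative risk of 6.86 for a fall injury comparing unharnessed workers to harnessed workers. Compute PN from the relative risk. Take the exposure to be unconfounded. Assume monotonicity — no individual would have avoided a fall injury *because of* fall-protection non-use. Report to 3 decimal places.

PN ≈ 0.854

Under exogeneity and monotonicity, PN = (RR − 1) / RR = 1 − 1/RR.
PN = (6.86 − 1) / 6.86 = 5.86 / 6.86 ≈ 0.8542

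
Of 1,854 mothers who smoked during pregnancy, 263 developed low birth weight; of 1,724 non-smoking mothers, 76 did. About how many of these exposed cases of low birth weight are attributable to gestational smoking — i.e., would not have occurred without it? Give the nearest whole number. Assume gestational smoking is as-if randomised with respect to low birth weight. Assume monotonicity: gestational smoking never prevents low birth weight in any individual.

about 181 cases

p₁ = P(outcome | exposed) = 263/1854 = 0.14186
p₀ = P(outcome | unexposed) = 76/1724 = 0.044084
PN = (p₁ − p₀)/p₁ = (0.14186 − 0.044084) / 0.14186 ≈ 0.68924.
Attributable cases ≈ PN × (exposed cases) = 0.68924 × 263 ≈ 181.27.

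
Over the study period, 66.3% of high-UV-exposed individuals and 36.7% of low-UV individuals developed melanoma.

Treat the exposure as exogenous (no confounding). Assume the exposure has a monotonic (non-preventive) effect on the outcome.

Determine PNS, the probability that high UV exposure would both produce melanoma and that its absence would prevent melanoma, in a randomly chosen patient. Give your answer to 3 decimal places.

PNS ≈ 0.296

p₁ = 0.663, p₀ = 0.367.
Under exogeneity and monotonicity, PNS = p₁ − p₀.
PNS = 0.663 − 0.367 = 0.296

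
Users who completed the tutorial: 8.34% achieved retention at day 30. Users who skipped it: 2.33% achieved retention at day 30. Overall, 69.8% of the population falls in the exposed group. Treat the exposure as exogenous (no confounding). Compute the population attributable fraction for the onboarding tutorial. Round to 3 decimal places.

p₁ = 0.0834, p₀ = 0.0233.
Overall risk P(Y=1) = π·p₁ + (1−π)·p₀ = 0.698×0.0834 + 0.302×0.0233 = 0.06525.
Under exogeneity, PAF = [P(Y=1) − p₀] / P(Y=1).
PAF = (0.06525 − 0.0233) / 0.06525 ≈ 0.6429

PAF ≈ 0.643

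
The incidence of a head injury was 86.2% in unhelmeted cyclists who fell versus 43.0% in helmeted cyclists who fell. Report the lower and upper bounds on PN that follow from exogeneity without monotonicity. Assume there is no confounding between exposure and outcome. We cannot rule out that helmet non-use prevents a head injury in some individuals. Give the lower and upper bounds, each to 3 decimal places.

p₁ = 0.862, p₀ = 0.43.
Under exogeneity alone the bounds on PN are max{0,(p₁−p₀)/p₁} ≤ PN ≤ min{1,(1−p₀)/p₁}.
  lower = (p₁ − p₀)/p₁ = 0.432 / 0.862 ≈ 0.5012
  upper = min{1, (1 − p₀)/p₁} = 0.57 / 0.862 ≈ 0.6613

0.501 ≤ PN ≤ 0.661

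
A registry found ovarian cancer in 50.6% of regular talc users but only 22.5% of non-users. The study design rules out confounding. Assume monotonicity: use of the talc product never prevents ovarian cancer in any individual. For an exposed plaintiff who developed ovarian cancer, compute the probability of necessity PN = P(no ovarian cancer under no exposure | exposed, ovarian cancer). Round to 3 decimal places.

p₁ = 0.506, p₀ = 0.225.
Under exogeneity and monotonicity, PN = (p₁ − p₀) / p₁.
PN = (0.506 − 0.225) / 0.506 = 0.281 / 0.506 ≈ 0.5553

PN ≈ 0.555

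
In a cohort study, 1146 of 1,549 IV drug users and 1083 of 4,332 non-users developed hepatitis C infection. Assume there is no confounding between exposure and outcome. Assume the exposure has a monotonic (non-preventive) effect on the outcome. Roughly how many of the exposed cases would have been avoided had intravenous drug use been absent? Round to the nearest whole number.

about 759 cases

p₁ = P(outcome | exposed) = 1146/1549 = 0.73983
p₀ = P(outcome | unexposed) = 1083/4332 = 0.25
PN = (p₁ − p₀)/p₁ = (0.73983 − 0.25) / 0.73983 ≈ 0.66209.
Attributable cases ≈ PN × (exposed cases) = 0.66209 × 1146 ≈ 758.75.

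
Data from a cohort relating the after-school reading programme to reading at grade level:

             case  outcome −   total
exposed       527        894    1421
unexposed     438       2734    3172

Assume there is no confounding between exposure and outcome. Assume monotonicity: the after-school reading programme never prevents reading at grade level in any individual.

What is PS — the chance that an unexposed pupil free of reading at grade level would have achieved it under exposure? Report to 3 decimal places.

PS ≈ 0.270

p₁ = P(outcome | exposed) = 527/1421 = 0.37087
p₀ = P(outcome | unexposed) = 438/3172 = 0.13808
Under exogeneity and monotonicity, PS = (p₁ − p₀) / (1 − p₀).
PS = (0.37087 − 0.13808) / (1 − 0.13808) = 0.23278 / 0.86192 ≈ 0.2701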